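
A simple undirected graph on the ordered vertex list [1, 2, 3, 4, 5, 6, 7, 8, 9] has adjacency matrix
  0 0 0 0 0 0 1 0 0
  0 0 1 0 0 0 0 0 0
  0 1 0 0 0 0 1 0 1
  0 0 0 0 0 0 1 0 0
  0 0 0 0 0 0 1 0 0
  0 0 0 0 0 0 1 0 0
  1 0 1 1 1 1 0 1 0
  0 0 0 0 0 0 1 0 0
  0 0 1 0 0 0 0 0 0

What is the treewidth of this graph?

A width-1 tree decomposition is:
Bags: B1 = {4, 7}  B2 = {5, 7}  B3 = {1, 7}  B4 = {7, 8}  B5 = {6, 7}  B6 = {3, 7}  B7 = {2, 3}  B8 = {3, 9}
Tree: B1–B2, B2–B3, B1–B4, B3–B5, B2–B6, B6–B7, B7–B8
The largest bag has 2 vertices, giving width 1; this decomposition certifies tw(G) ≤ 1. G has an edge, so its treewidth is at least 1. Hence tw(G) = 1 exactly.

1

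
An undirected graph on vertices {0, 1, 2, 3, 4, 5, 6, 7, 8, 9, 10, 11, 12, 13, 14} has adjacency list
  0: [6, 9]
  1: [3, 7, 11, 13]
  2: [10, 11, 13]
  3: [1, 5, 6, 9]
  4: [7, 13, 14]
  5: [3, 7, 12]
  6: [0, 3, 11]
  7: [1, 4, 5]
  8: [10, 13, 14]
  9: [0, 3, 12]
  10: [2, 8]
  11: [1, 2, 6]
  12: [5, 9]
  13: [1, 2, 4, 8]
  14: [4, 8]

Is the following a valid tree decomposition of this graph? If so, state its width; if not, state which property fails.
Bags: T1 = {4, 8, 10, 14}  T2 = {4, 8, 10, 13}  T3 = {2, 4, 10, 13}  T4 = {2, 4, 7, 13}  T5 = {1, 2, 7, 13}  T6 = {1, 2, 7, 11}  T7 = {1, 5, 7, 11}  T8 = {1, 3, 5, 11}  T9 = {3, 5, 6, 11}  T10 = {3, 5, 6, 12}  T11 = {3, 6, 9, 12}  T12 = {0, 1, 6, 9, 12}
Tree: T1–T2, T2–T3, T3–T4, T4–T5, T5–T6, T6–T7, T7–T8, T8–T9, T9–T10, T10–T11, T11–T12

A tree decomposition must satisfy three properties: every vertex lies in some bag; for every edge, both endpoints lie together in some bag; and for every vertex, the bags containing it form a connected subtree. Here bags containing vertex 1 are not connected in the tree, so the decomposition is invalid.

No — bags containing vertex 1 are not connected in the tree.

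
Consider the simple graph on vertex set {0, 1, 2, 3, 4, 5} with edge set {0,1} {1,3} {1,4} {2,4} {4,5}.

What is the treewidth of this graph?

A width-1 tree decomposition is:
Bags: B1 = {0, 1}  B2 = {1, 4}  B3 = {1, 3}  B4 = {2, 4}  B5 = {4, 5}
Tree: B1–B2, B2–B3, B2–B4, B2–B5
Each bag holds 2 vertices, so the decomposition has width 1, which upper-bounds the treewidth. Any graph with an edge has treewidth ≥ 1, and G has the edge 1–0. Therefore the treewidth is 1.

1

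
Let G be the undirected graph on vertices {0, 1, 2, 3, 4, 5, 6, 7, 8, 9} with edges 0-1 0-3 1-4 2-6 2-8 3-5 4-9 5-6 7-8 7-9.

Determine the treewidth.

2

A width-2 tree decomposition is:
Bags: B1 = {2, 5, 6}  B2 = {2, 3, 5}  B3 = {0, 2, 3}  B4 = {0, 1, 2}  B5 = {1, 2, 4}  B6 = {2, 4, 9}  B7 = {2, 7, 9}  B8 = {2, 7, 8}
Tree: B1–B2, B2–B3, B3–B4, B4–B5, B5–B6, B6–B7, B7–B8
Each bag holds 3 vertices, so the decomposition has width 2, which upper-bounds the treewidth. Since 2–6–5–3–0–1–4–9–7–8–2 is a cycle in G, G is not acyclic. Forests are exactly the graphs of treewidth ≤ 1, so tw(G) ≥ 2. Therefore the treewidth is 2.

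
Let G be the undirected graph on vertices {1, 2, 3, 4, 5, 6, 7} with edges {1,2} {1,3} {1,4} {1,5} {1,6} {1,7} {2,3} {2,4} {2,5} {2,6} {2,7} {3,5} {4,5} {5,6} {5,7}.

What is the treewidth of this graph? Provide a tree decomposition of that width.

Treewidth 3.
Bags: B1 = {1, 2, 5, 6}  B2 = {1, 2, 4, 5}  B3 = {1, 2, 3, 5}  B4 = {1, 2, 5, 7}
Tree: B1–B2, B2–B3, B2–B4

Each bag holds 4 vertices, so the decomposition has width 3, which upper-bounds the treewidth. Conversely, {1, 2, 3, 5} is a clique of size 4, and the vertices of any clique must share a bag in every tree decomposition; so some bag has ≥ 4 vertices and tw(G) ≥ 3. Therefore the treewidth is 3.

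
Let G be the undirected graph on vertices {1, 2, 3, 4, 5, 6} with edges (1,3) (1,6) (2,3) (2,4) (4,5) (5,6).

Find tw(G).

2

A width-2 tree decomposition is:
Bags: B1 = {1, 2, 3}  B2 = {1, 2, 6}  B3 = {2, 5, 6}  B4 = {2, 4, 5}
Tree: B1–B2, B2–B3, B3–B4
The largest bag has 3 vertices, giving width 2; this decomposition certifies tw(G) ≤ 2. The edges 2–3–1–6–5–4–2 form a cycle, so G is not a tree and its treewidth is at least 2. Combining the bounds, tw(G) = 2.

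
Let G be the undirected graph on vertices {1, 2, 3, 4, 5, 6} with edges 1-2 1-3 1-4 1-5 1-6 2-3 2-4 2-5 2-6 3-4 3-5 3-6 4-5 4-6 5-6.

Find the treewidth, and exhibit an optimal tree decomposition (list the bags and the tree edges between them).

A single bag containing all 6 vertices is trivially a valid decomposition of width 5. For the lower bound, the 6 vertices {1, 2, 3, 4, 5, 6} are pairwise adjacent, and any tree decomposition puts a clique entirely inside one bag — forcing width ≥ 5. Therefore the treewidth is 5.

Treewidth 5.
One optimal decomposition is:
Bags: B1 = {1, 2, 3, 4, 5, 6}
Tree: (single bag)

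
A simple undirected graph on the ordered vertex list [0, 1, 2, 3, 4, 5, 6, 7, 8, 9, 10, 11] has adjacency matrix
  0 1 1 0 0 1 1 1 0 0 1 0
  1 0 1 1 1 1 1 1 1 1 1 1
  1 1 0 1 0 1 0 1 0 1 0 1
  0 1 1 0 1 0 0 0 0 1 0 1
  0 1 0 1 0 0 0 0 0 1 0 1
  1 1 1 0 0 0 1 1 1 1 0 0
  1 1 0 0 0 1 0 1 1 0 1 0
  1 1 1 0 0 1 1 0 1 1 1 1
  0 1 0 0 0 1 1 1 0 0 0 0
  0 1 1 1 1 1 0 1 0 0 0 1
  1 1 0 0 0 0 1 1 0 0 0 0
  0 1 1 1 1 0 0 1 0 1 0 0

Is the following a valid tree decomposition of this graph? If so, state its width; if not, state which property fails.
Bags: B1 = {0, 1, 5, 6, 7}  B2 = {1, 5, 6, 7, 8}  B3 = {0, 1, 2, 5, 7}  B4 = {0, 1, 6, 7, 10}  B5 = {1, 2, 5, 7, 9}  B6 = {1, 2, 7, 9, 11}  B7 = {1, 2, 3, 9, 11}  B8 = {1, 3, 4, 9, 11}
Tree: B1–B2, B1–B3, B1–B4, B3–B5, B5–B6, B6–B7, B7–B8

Checking the three conditions: (i) the bags cover all of {0, 1, 2, 3, 4, 5, 6, 7, 8, 9, 10, 11}; (ii) for each edge, some bag contains both endpoints; (iii) the bags containing any fixed vertex form a subtree. All hold, so the decomposition is valid with width 5 − 1 = 4.

Yes; width 4.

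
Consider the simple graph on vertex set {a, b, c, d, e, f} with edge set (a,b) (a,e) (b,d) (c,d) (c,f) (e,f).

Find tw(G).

2

A width-2 tree decomposition is:
Bags: B1 = {c, e, f}  B2 = {a, c, e}  B3 = {a, b, c}  B4 = {b, c, d}
Tree: B1–B2, B2–B3, B3–B4
Each bag holds 3 vertices, so the decomposition has width 2, which upper-bounds the treewidth. Since c–f–e–a–b–d–c is a cycle in G, G is not acyclic. Forests are exactly the graphs of treewidth ≤ 1, so tw(G) ≥ 2. Therefore the treewidth is 2.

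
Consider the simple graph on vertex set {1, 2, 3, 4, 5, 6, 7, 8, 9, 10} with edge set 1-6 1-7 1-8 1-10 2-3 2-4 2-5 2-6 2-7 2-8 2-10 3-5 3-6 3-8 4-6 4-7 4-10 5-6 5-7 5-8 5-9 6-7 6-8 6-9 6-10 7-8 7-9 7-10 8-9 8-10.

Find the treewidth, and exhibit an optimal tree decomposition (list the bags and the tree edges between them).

Treewidth 4.
Bags: B1 = {2, 5, 6, 7, 8}  B2 = {2, 3, 5, 6, 8}  B3 = {5, 6, 7, 8, 9}  B4 = {2, 6, 7, 8, 10}  B5 = {1, 6, 7, 8, 10}  B6 = {2, 4, 6, 7, 10}
Tree: B1–B2, B1–B3, B1–B4, B4–B5, B4–B6

The largest bag has 5 vertices, giving width 4; this decomposition certifies tw(G) ≤ 4. Conversely, {2, 3, 5, 6, 8} is a clique of size 5, and the vertices of any clique must share a bag in every tree decomposition; so some bag has ≥ 5 vertices and tw(G) ≥ 4. Therefore the treewidth is 4.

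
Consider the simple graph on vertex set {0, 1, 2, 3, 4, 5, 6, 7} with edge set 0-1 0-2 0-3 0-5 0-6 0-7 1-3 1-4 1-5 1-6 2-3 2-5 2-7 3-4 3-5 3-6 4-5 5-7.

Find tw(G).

A width-3 tree decomposition is:
Bags: B1 = {0, 1, 3, 5}  B2 = {0, 2, 3, 5}  B3 = {0, 1, 3, 6}  B4 = {0, 2, 5, 7}  B5 = {1, 3, 4, 5}
Tree: B1–B2, B1–B3, B2–B4, B1–B5
Each bag holds 4 vertices, so the decomposition has width 3, which upper-bounds the treewidth. On the other hand G contains the 4-clique {0, 1, 3, 5}. A clique must lie in a single bag of any decomposition, so no decomposition can have width below 3. The upper and lower bounds meet at 3, so that is the treewidth.

3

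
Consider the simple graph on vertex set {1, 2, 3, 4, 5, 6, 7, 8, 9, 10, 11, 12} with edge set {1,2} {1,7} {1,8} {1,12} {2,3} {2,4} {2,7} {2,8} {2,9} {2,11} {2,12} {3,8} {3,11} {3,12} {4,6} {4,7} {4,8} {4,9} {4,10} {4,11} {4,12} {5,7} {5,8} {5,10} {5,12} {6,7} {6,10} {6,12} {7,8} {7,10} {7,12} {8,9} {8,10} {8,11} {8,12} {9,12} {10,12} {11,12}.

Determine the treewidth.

A width-4 tree decomposition is:
Bags: B1 = {2, 4, 7, 8, 12}  B2 = {4, 7, 8, 10, 12}  B3 = {2, 4, 8, 9, 12}  B4 = {5, 7, 8, 10, 12}  B5 = {2, 4, 8, 11, 12}  B6 = {1, 2, 7, 8, 12}  B7 = {2, 3, 8, 11, 12}  B8 = {4, 6, 7, 10, 12}
Tree: B1–B2, B1–B3, B2–B4, B3–B5, B1–B6, B5–B7, B2–B8
Every bag has size at most 5, so the width is 5 − 1 = 4 and tw(G) ≤ 4. Conversely, {1, 2, 7, 8, 12} is a clique of size 5, and the vertices of any clique must share a bag in every tree decomposition; so some bag has ≥ 5 vertices and tw(G) ≥ 4. The upper and lower bounds meet at 4, so that is the treewidth.

4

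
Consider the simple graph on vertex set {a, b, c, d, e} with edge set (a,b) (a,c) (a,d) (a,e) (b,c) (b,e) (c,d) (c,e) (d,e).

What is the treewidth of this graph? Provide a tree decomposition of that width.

Treewidth 3.
Bags: B1 = {a, b, c, e}  B2 = {a, c, d, e}
Tree: B1–B2

Every bag has size at most 4, so the width is 4 − 1 = 3 and tw(G) ≤ 3. On the other hand G contains the 4-clique {a, c, d, e}. A clique must lie in a single bag of any decomposition, so no decomposition can have width below 3. Combining the bounds, tw(G) = 3.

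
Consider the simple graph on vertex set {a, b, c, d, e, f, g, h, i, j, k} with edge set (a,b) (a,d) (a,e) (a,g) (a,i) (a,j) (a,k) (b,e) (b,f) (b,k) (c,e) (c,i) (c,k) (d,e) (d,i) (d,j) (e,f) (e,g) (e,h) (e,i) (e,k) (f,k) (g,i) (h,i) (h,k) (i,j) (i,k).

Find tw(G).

A width-3 tree decomposition is:
Bags: B1 = {a, e, i, k}  B2 = {e, h, i, k}  B3 = {a, b, e, k}  B4 = {c, e, i, k}  B5 = {a, d, e, i}  B6 = {a, e, g, i}  B7 = {b, e, f, k}  B8 = {a, d, i, j}
Tree: B1–B2, B1–B3, B2–B4, B1–B5, B5–B6, B3–B7, B5–B8
Each bag holds 4 vertices, so the decomposition has width 3, which upper-bounds the treewidth. For the lower bound, the 4 vertices {a, d, i, j} are pairwise adjacent, and any tree decomposition puts a clique entirely inside one bag — forcing width ≥ 3. Combining the bounds, tw(G) = 3.

3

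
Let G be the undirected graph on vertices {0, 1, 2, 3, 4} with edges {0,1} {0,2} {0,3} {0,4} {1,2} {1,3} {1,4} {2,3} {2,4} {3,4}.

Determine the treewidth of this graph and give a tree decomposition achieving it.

Treewidth 4.
One such decomposition:
Bags: B1 = {0, 1, 2, 3, 4}
Tree: (single bag)

With just one bag of size 5, the width is 5 − 1 = 4, so tw(G) ≤ 4. On the other hand G contains the 5-clique {0, 1, 2, 3, 4}. A clique must lie in a single bag of any decomposition, so no decomposition can have width below 4. Hence tw(G) = 4 exactly.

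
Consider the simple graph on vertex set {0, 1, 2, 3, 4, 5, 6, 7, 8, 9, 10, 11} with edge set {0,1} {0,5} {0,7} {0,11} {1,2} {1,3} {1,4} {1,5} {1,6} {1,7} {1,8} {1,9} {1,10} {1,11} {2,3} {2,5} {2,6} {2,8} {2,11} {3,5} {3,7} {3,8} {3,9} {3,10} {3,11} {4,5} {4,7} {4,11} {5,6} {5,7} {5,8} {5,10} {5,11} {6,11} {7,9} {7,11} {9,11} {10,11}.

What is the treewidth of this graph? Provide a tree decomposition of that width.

The largest bag has 5 vertices, giving width 4; this decomposition certifies tw(G) ≤ 4. On the other hand G contains the 5-clique {1, 3, 7, 9, 11}. A clique must lie in a single bag of any decomposition, so no decomposition can have width below 4. Therefore the treewidth is 4.

Treewidth 4.
One optimal decomposition is:
Bags: B1 = {1, 3, 5, 7, 11}  B2 = {1, 4, 5, 7, 11}  B3 = {1, 3, 7, 9, 11}  B4 = {1, 3, 5, 10, 11}  B5 = {0, 1, 5, 7, 11}  B6 = {1, 2, 3, 5, 11}  B7 = {1, 2, 3, 5, 8}  B8 = {1, 2, 5, 6, 11}
Tree: B1–B2, B1–B3, B1–B4, B2–B5, B4–B6, B6–B7, B6–B8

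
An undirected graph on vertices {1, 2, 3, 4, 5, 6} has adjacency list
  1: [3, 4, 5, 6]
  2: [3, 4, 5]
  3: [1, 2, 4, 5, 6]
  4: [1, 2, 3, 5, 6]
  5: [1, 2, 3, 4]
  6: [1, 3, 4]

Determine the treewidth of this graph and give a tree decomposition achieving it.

Each bag holds 4 vertices, so the decomposition has width 3, which upper-bounds the treewidth. For the lower bound, the 4 vertices {1, 3, 4, 5} are pairwise adjacent, and any tree decomposition puts a clique entirely inside one bag — forcing width ≥ 3. The upper and lower bounds meet at 3, so that is the treewidth.

Treewidth 3.
Bags: B1 = {1, 3, 4, 5}  B2 = {2, 3, 4, 5}  B3 = {1, 3, 4, 6}
Tree: B1–B2, B1–B3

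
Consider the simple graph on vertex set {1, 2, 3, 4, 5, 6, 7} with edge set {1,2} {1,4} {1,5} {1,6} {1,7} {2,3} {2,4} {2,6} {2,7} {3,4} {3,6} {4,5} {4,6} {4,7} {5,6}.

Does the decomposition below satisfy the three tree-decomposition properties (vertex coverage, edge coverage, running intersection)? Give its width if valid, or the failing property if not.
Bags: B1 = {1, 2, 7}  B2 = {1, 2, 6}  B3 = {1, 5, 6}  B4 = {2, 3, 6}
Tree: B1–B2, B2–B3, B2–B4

A tree decomposition must satisfy three properties: every vertex lies in some bag; for every edge, both endpoints lie together in some bag; and for every vertex, the bags containing it form a connected subtree. Here vertex 4 appears in no bag, so the decomposition is invalid.

No — vertex 4 appears in no bag.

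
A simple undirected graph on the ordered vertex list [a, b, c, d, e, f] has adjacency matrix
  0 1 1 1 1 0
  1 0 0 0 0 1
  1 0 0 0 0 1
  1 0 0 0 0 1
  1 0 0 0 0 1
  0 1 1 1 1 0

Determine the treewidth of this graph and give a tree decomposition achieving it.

The largest bag has 3 vertices, giving width 2; this decomposition certifies tw(G) ≤ 2. For the lower bound, G contains the cycle e–a–c–f–e, so G is not a forest; only forests have treewidth ≤ 1, hence tw(G) ≥ 2. The upper and lower bounds meet at 2, so that is the treewidth.

Treewidth 2.
One such decomposition:
Bags: B1 = {a, e, f}  B2 = {a, c, f}  B3 = {a, d, f}  B4 = {a, b, f}
Tree: B1–B2, B2–B3, B3–B4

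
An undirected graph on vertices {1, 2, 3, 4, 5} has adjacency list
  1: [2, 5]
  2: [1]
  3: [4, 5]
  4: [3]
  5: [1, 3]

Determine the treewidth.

A width-1 tree decomposition is:
Bags: B1 = {1, 2}  B2 = {1, 5}  B3 = {3, 5}  B4 = {3, 4}
Tree: B1–B2, B2–B3, B3–B4
The largest bag has 2 vertices, giving width 1; this decomposition certifies tw(G) ≤ 1. G has an edge, so its treewidth is at least 1. The upper and lower bounds meet at 1, so that is the treewidth.

1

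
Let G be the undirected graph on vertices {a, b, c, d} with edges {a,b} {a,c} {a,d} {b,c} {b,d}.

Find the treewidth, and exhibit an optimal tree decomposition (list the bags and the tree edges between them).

Each bag holds 3 vertices, so the decomposition has width 2, which upper-bounds the treewidth. Conversely, {a, b, d} is a clique of size 3, and the vertices of any clique must share a bag in every tree decomposition; so some bag has ≥ 3 vertices and tw(G) ≥ 2. Combining the bounds, tw(G) = 2.

Treewidth 2.
Bags: B1 = {a, b, c}  B2 = {a, b, d}
Tree: B1–B2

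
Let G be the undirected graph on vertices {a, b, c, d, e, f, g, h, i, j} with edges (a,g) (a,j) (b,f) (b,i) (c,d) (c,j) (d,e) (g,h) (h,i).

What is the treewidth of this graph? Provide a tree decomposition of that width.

Every bag has size at most 2, so the width is 2 − 1 = 1 and tw(G) ≤ 1. Since G has at least one edge (e.g. f–b), it is not an edgeless graph, so tw(G) ≥ 1. The upper and lower bounds meet at 1, so that is the treewidth.

Treewidth 1.
One optimal decomposition is:
Bags: B1 = {b, f}  B2 = {b, i}  B3 = {h, i}  B4 = {g, h}  B5 = {a, g}  B6 = {a, j}  B7 = {c, j}  B8 = {c, d}  B9 = {d, e}
Tree: B1–B2, B2–B3, B3–B4, B4–B5, B5–B6, B6–B7, B7–B8, B8–B9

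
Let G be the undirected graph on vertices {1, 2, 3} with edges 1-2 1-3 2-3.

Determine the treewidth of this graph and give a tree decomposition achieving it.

Treewidth 2.
Bags: B1 = {1, 2, 3}
Tree: (single bag)

A single bag containing all 3 vertices is trivially a valid decomposition of width 2. Conversely, {1, 2, 3} is a clique of size 3, and the vertices of any clique must share a bag in every tree decomposition; so some bag has ≥ 3 vertices and tw(G) ≥ 2. Hence tw(G) = 2 exactly.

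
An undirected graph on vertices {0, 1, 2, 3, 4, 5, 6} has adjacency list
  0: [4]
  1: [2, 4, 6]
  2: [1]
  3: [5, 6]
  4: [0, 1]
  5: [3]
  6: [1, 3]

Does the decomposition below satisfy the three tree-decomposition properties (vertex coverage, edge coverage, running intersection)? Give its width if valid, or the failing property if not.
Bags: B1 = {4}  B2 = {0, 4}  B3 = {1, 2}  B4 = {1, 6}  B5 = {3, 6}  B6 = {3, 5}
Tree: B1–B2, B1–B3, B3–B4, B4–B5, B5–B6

A tree decomposition must satisfy three properties: every vertex lies in some bag; for every edge, both endpoints lie together in some bag; and for every vertex, the bags containing it form a connected subtree. Here edge (1,4) lies in no bag, so the decomposition is invalid.

No — edge (1,4) lies in no bag.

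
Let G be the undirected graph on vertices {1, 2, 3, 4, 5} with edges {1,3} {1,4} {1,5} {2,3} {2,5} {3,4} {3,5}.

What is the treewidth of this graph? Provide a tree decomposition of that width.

The largest bag has 3 vertices, giving width 2; this decomposition certifies tw(G) ≤ 2. On the other hand G contains the 3-clique {1, 3, 4}. A clique must lie in a single bag of any decomposition, so no decomposition can have width below 2. Hence tw(G) = 2 exactly.

Treewidth 2.
Bags: B1 = {1, 3, 4}  B2 = {1, 3, 5}  B3 = {2, 3, 5}
Tree: B1–B2, B2–B3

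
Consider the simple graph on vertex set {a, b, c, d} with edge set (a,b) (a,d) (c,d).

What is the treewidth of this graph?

A width-1 tree decomposition is:
Bags: B1 = {c, d}  B2 = {a, d}  B3 = {a, b}
Tree: B1–B2, B2–B3
The largest bag has 2 vertices, giving width 1; this decomposition certifies tw(G) ≤ 1. Any graph with an edge has treewidth ≥ 1, and G has the edge c–d. The upper and lower bounds meet at 1, so that is the treewidth.

1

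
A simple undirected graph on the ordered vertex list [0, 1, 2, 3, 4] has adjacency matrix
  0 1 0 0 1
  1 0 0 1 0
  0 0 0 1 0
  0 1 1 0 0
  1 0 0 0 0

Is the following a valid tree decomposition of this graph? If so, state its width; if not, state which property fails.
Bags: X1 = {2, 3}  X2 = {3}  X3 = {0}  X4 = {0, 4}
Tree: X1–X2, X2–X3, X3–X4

No — vertex 1 appears in no bag.

A tree decomposition must satisfy three properties: every vertex lies in some bag; for every edge, both endpoints lie together in some bag; and for every vertex, the bags containing it form a connected subtree. Here vertex 1 appears in no bag, so the decomposition is invalid.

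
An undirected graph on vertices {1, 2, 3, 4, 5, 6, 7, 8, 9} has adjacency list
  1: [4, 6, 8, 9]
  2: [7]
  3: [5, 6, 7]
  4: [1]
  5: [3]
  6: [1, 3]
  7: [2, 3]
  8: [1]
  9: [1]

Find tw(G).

1

A width-1 tree decomposition is:
Bags: B1 = {3, 5}  B2 = {3, 7}  B3 = {3, 6}  B4 = {1, 6}  B5 = {1, 9}  B6 = {1, 4}  B7 = {1, 8}  B8 = {2, 7}
Tree: B1–B2, B2–B3, B3–B4, B4–B5, B5–B6, B5–B7, B2–B8
Each bag holds 2 vertices, so the decomposition has width 1, which upper-bounds the treewidth. G has an edge, so its treewidth is at least 1. Therefore the treewidth is 1.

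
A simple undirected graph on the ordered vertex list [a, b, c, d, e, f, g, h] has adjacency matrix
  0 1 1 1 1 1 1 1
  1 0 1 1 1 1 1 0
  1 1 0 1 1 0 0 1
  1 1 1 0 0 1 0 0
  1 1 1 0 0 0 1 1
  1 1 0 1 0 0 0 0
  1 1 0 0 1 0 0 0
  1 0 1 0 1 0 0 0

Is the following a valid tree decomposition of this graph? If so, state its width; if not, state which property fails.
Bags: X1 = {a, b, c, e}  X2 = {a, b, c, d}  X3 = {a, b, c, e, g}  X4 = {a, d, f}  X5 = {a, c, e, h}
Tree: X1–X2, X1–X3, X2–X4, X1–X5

A tree decomposition must satisfy three properties: every vertex lies in some bag; for every edge, both endpoints lie together in some bag; and for every vertex, the bags containing it form a connected subtree. Here edge (b,f) lies in no bag, so the decomposition is invalid.

No — edge (b,f) lies in no bag.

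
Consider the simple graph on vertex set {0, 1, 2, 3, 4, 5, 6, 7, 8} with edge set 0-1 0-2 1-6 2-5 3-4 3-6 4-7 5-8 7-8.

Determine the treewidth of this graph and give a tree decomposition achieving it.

The largest bag has 3 vertices, giving width 2; this decomposition certifies tw(G) ≤ 2. Since 2–5–8–7–4–3–6–1–0–2 is a cycle in G, G is not acyclic. Forests are exactly the graphs of treewidth ≤ 1, so tw(G) ≥ 2. Therefore the treewidth is 2.

Treewidth 2.
One such decomposition:
Bags: B1 = {2, 5, 8}  B2 = {2, 7, 8}  B3 = {2, 4, 7}  B4 = {2, 3, 4}  B5 = {2, 3, 6}  B6 = {1, 2, 6}  B7 = {0, 1, 2}
Tree: B1–B2, B2–B3, B3–B4, B4–B5, B5–B6, B6–B7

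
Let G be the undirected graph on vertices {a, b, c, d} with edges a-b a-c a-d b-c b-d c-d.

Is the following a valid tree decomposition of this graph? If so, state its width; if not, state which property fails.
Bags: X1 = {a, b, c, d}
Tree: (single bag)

Yes; width 3.

Every vertex of G appears in some bag (union = {a, b, c, d}); every edge is covered by a bag; and for each vertex v the set of bags containing v is connected in the bag tree. The decomposition is therefore valid. The largest bag has 4 vertices, so the width is 3.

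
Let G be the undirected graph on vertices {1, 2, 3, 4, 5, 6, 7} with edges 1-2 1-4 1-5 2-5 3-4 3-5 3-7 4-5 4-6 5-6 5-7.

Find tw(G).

2

A width-2 tree decomposition is:
Bags: B1 = {1, 2, 5}  B2 = {1, 4, 5}  B3 = {3, 4, 5}  B4 = {4, 5, 6}  B5 = {3, 5, 7}
Tree: B1–B2, B2–B3, B3–B4, B3–B5
Every bag has size at most 3, so the width is 3 − 1 = 2 and tw(G) ≤ 2. Conversely, {1, 2, 5} is a clique of size 3, and the vertices of any clique must share a bag in every tree decomposition; so some bag has ≥ 3 vertices and tw(G) ≥ 2. Therefore the treewidth is 2.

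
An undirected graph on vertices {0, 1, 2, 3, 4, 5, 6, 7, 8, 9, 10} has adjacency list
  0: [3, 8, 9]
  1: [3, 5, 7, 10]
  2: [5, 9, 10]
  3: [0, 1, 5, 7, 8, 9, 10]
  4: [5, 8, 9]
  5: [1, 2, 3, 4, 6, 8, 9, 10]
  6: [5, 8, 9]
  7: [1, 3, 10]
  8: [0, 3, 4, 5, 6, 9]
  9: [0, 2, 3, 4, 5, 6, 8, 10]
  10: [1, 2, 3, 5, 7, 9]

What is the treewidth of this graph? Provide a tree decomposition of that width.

Each bag holds 4 vertices, so the decomposition has width 3, which upper-bounds the treewidth. Conversely, {0, 3, 8, 9} is a clique of size 4, and the vertices of any clique must share a bag in every tree decomposition; so some bag has ≥ 4 vertices and tw(G) ≥ 3. Hence tw(G) = 3 exactly.

Treewidth 3.
One such decomposition:
Bags: B1 = {3, 5, 8, 9}  B2 = {3, 5, 9, 10}  B3 = {5, 6, 8, 9}  B4 = {0, 3, 8, 9}  B5 = {2, 5, 9, 10}  B6 = {1, 3, 5, 10}  B7 = {4, 5, 8, 9}  B8 = {1, 3, 7, 10}
Tree: B1–B2, B1–B3, B1–B4, B2–B5, B2–B6, B1–B7, B6–B8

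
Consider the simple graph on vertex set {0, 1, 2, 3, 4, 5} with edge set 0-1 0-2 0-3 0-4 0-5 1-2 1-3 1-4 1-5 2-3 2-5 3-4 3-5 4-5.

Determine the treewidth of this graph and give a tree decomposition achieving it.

Treewidth 4.
Bags: B1 = {0, 1, 3, 4, 5}  B2 = {0, 1, 2, 3, 5}
Tree: B1–B2

Every bag has size at most 5, so the width is 5 − 1 = 4 and tw(G) ≤ 4. Conversely, {0, 1, 2, 3, 5} is a clique of size 5, and the vertices of any clique must share a bag in every tree decomposition; so some bag has ≥ 5 vertices and tw(G) ≥ 4. Hence tw(G) = 4 exactly.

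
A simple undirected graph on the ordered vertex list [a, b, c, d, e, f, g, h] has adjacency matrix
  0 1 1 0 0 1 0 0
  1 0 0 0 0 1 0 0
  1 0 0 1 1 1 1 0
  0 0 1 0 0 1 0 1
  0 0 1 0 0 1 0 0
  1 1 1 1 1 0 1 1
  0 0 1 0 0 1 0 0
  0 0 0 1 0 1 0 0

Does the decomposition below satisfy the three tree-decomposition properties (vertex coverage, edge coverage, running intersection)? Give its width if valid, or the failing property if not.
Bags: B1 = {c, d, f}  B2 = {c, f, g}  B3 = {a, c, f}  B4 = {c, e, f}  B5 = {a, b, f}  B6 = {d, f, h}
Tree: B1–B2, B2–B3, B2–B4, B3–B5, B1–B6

Vertex coverage: the bags together contain {a, b, c, d, e, f, g, h}, the full vertex set. Edge coverage: each edge of G has both endpoints in at least one bag. Running intersection: for every vertex, the bags containing it form a connected subtree. All three properties hold, so this is a valid tree decomposition of width max|bag| − 1 = 2, and hence tw(G) ≤ 2.

Yes; width 2.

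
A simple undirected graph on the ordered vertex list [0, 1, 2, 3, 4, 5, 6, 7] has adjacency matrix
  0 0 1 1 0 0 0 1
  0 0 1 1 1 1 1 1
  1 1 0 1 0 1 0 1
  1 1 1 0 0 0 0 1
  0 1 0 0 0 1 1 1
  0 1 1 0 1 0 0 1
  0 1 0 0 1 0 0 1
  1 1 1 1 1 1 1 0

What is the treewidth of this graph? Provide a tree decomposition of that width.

Treewidth 3.
One such decomposition:
Bags: B1 = {0, 2, 3, 7}  B2 = {1, 2, 3, 7}  B3 = {1, 2, 5, 7}  B4 = {1, 4, 5, 7}  B5 = {1, 4, 6, 7}
Tree: B1–B2, B2–B3, B3–B4, B4–B5

Each bag holds 4 vertices, so the decomposition has width 3, which upper-bounds the treewidth. Conversely, {0, 2, 3, 7} is a clique of size 4, and the vertices of any clique must share a bag in every tree decomposition; so some bag has ≥ 4 vertices and tw(G) ≥ 3. Therefore the treewidth is 3.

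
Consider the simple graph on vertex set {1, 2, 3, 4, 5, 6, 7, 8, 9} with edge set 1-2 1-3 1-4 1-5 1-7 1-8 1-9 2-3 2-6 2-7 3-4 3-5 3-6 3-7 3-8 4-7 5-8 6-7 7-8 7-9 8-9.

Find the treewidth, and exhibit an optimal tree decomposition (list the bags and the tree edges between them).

The largest bag has 4 vertices, giving width 3; this decomposition certifies tw(G) ≤ 3. For the lower bound, the 4 vertices {1, 7, 8, 9} are pairwise adjacent, and any tree decomposition puts a clique entirely inside one bag — forcing width ≥ 3. Combining the bounds, tw(G) = 3.

Treewidth 3.
Bags: B1 = {1, 3, 5, 8}  B2 = {1, 3, 7, 8}  B3 = {1, 2, 3, 7}  B4 = {1, 7, 8, 9}  B5 = {1, 3, 4, 7}  B6 = {2, 3, 6, 7}
Tree: B1–B2, B2–B3, B2–B4, B2–B5, B3–B6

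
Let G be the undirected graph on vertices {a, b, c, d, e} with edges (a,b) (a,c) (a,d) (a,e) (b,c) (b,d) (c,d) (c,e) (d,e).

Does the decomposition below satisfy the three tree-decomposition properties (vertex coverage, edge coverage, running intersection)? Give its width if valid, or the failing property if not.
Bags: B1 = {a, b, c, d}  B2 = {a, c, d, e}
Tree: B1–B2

Yes; width 3.

Vertex coverage: the bags together contain {a, b, c, d, e}, the full vertex set. Edge coverage: each edge of G has both endpoints in at least one bag. Running intersection: for every vertex, the bags containing it form a connected subtree. All three properties hold, so this is a valid tree decomposition of width max|bag| − 1 = 3, and hence tw(G) ≤ 3.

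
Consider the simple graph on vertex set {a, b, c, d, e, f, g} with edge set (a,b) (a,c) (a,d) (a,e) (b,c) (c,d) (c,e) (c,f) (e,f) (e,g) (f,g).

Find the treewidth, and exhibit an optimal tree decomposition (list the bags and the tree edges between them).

The largest bag has 3 vertices, giving width 2; this decomposition certifies tw(G) ≤ 2. On the other hand G contains the 3-clique {e, f, g}. A clique must lie in a single bag of any decomposition, so no decomposition can have width below 2. Therefore the treewidth is 2.

Treewidth 2.
Bags: B1 = {c, e, f}  B2 = {a, c, e}  B3 = {a, c, d}  B4 = {e, f, g}  B5 = {a, b, c}
Tree: B1–B2, B2–B3, B1–B4, B3–B5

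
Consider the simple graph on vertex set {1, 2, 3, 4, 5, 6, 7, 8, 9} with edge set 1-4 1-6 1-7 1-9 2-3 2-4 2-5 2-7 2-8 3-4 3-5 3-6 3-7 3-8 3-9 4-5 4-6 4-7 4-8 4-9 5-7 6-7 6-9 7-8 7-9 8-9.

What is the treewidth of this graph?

4

A width-4 tree decomposition is:
Bags: B1 = {2, 3, 4, 7, 8}  B2 = {3, 4, 7, 8, 9}  B3 = {3, 4, 6, 7, 9}  B4 = {1, 4, 6, 7, 9}  B5 = {2, 3, 4, 5, 7}
Tree: B1–B2, B2–B3, B3–B4, B1–B5
Every bag has size at most 5, so the width is 5 − 1 = 4 and tw(G) ≤ 4. Conversely, {1, 4, 6, 7, 9} is a clique of size 5, and the vertices of any clique must share a bag in every tree decomposition; so some bag has ≥ 5 vertices and tw(G) ≥ 4. The upper and lower bounds meet at 4, so that is the treewidth.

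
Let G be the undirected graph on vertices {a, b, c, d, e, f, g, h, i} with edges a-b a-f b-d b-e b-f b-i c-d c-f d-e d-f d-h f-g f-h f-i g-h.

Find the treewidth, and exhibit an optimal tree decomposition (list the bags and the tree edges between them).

Treewidth 2.
One such decomposition:
Bags: B1 = {a, b, f}  B2 = {b, d, f}  B3 = {c, d, f}  B4 = {d, f, h}  B5 = {b, f, i}  B6 = {f, g, h}  B7 = {b, d, e}
Tree: B1–B2, B2–B3, B2–B4, B2–B5, B4–B6, B2–B7

The largest bag has 3 vertices, giving width 2; this decomposition certifies tw(G) ≤ 2. For the lower bound, the 3 vertices {b, d, e} are pairwise adjacent, and any tree decomposition puts a clique entirely inside one bag — forcing width ≥ 2. Hence tw(G) = 2 exactly.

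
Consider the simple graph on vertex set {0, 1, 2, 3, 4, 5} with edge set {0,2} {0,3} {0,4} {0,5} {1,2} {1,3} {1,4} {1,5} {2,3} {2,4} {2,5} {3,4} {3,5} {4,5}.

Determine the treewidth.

A width-4 tree decomposition is:
Bags: B1 = {1, 2, 3, 4, 5}  B2 = {0, 2, 3, 4, 5}
Tree: B1–B2
The largest bag has 5 vertices, giving width 4; this decomposition certifies tw(G) ≤ 4. For the lower bound, the 5 vertices {0, 2, 3, 4, 5} are pairwise adjacent, and any tree decomposition puts a clique entirely inside one bag — forcing width ≥ 4. Hence tw(G) = 4 exactly.

4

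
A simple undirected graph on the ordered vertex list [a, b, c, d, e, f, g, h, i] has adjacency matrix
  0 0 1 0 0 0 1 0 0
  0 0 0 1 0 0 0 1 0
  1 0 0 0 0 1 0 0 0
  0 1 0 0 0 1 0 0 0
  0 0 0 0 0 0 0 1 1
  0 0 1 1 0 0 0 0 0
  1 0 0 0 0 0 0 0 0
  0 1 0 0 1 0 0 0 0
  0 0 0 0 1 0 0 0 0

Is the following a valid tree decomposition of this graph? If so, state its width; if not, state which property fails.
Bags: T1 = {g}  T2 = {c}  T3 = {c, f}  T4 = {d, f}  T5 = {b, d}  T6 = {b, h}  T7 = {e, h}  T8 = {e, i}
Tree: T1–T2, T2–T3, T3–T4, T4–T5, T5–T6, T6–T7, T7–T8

No — vertex a appears in no bag.

A tree decomposition must satisfy three properties: every vertex lies in some bag; for every edge, both endpoints lie together in some bag; and for every vertex, the bags containing it form a connected subtree. Here vertex a appears in no bag, so the decomposition is invalid.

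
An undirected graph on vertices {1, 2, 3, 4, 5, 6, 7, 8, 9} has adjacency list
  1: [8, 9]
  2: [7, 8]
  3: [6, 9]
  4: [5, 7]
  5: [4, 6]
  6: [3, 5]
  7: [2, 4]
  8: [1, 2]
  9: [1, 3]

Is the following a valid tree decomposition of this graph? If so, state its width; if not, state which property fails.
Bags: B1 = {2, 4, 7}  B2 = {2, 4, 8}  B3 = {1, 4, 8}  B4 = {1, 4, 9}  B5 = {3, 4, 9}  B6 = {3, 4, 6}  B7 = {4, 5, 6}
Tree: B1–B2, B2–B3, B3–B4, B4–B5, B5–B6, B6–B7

Vertex coverage: the bags together contain {1, 2, 3, 4, 5, 6, 7, 8, 9}, the full vertex set. Edge coverage: each edge of G has both endpoints in at least one bag. Running intersection: for every vertex, the bags containing it form a connected subtree. All three properties hold, so this is a valid tree decomposition of width max|bag| − 1 = 2, and hence tw(G) ≤ 2.

Yes; width 2.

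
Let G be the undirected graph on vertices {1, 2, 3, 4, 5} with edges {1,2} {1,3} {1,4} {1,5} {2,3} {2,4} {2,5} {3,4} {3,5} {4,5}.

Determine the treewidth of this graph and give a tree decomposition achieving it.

A single bag containing all 5 vertices is trivially a valid decomposition of width 4. Conversely, {1, 2, 3, 4, 5} is a clique of size 5, and the vertices of any clique must share a bag in every tree decomposition; so some bag has ≥ 5 vertices and tw(G) ≥ 4. The upper and lower bounds meet at 4, so that is the treewidth.

Treewidth 4.
One such decomposition:
Bags: B1 = {1, 2, 3, 4, 5}
Tree: (single bag)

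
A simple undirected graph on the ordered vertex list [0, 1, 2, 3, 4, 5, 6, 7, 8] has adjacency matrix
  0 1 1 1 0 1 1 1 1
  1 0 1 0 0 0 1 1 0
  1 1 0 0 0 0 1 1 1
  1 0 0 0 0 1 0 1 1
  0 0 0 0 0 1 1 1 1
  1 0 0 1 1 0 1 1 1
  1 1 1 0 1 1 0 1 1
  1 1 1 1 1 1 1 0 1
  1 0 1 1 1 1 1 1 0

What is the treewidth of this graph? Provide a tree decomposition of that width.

The largest bag has 5 vertices, giving width 4; this decomposition certifies tw(G) ≤ 4. Conversely, {0, 3, 5, 7, 8} is a clique of size 5, and the vertices of any clique must share a bag in every tree decomposition; so some bag has ≥ 5 vertices and tw(G) ≥ 4. Hence tw(G) = 4 exactly.

Treewidth 4.
Bags: B1 = {0, 3, 5, 7, 8}  B2 = {0, 5, 6, 7, 8}  B3 = {4, 5, 6, 7, 8}  B4 = {0, 2, 6, 7, 8}  B5 = {0, 1, 2, 6, 7}
Tree: B1–B2, B2–B3, B2–B4, B4–B5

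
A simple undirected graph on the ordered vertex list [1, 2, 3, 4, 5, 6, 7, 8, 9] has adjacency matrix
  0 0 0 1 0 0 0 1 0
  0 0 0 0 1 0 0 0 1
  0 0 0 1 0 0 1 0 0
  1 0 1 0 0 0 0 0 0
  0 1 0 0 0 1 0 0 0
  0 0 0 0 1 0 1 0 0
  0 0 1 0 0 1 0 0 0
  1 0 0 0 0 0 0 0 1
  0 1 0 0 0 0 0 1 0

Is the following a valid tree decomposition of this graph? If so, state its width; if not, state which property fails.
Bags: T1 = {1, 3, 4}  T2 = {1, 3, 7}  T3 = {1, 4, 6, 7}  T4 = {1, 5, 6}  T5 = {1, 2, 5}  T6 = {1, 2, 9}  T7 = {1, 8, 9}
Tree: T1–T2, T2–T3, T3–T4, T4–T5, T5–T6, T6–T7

A tree decomposition must satisfy three properties: every vertex lies in some bag; for every edge, both endpoints lie together in some bag; and for every vertex, the bags containing it form a connected subtree. Here bags containing vertex 4 are not connected in the tree, so the decomposition is invalid.

No — bags containing vertex 4 are not connected in the tree.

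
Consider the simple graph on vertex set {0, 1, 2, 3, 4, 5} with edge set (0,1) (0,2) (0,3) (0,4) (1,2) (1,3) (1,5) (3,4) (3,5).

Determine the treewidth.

A width-2 tree decomposition is:
Bags: B1 = {1, 3, 5}  B2 = {0, 1, 3}  B3 = {0, 1, 2}  B4 = {0, 3, 4}
Tree: B1–B2, B2–B3, B2–B4
The largest bag has 3 vertices, giving width 2; this decomposition certifies tw(G) ≤ 2. Conversely, {0, 1, 2} is a clique of size 3, and the vertices of any clique must share a bag in every tree decomposition; so some bag has ≥ 3 vertices and tw(G) ≥ 2. Therefore the treewidth is 2.

2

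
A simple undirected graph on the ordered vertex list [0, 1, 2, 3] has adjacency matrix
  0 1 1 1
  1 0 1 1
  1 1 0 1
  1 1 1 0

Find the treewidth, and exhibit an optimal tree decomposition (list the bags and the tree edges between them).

With just one bag of size 4, the width is 4 − 1 = 3, so tw(G) ≤ 3. On the other hand G contains the 4-clique {0, 1, 2, 3}. A clique must lie in a single bag of any decomposition, so no decomposition can have width below 3. Combining the bounds, tw(G) = 3.

Treewidth 3.
One such decomposition:
Bags: B1 = {0, 1, 2, 3}
Tree: (single bag)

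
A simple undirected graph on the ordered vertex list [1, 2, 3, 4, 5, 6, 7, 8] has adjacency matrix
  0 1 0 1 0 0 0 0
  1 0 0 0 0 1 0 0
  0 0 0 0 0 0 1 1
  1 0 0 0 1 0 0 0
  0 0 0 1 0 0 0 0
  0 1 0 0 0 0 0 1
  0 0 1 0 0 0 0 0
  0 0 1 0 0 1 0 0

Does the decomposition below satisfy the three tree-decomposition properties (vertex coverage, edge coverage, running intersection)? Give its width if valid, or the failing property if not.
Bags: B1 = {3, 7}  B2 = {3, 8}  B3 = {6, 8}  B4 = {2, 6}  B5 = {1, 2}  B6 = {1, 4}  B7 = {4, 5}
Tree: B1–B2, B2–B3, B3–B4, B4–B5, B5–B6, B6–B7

Vertex coverage: the bags together contain {1, 2, 3, 4, 5, 6, 7, 8}, the full vertex set. Edge coverage: each edge of G has both endpoints in at least one bag. Running intersection: for every vertex, the bags containing it form a connected subtree. All three properties hold, so this is a valid tree decomposition of width max|bag| − 1 = 1, and hence tw(G) ≤ 1.

Yes; width 1.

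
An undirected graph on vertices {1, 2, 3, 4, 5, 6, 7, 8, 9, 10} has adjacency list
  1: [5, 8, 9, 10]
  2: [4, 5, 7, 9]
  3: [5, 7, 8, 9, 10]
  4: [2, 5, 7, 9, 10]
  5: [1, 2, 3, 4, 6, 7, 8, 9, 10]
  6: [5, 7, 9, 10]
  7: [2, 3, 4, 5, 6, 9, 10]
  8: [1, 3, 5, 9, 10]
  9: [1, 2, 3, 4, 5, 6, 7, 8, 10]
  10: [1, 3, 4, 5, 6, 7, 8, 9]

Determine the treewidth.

4

A width-4 tree decomposition is:
Bags: B1 = {5, 6, 7, 9, 10}  B2 = {3, 5, 7, 9, 10}  B3 = {4, 5, 7, 9, 10}  B4 = {3, 5, 8, 9, 10}  B5 = {2, 4, 5, 7, 9}  B6 = {1, 5, 8, 9, 10}
Tree: B1–B2, B1–B3, B2–B4, B3–B5, B4–B6
Every bag has size at most 5, so the width is 5 − 1 = 4 and tw(G) ≤ 4. Conversely, {2, 4, 5, 7, 9} is a clique of size 5, and the vertices of any clique must share a bag in every tree decomposition; so some bag has ≥ 5 vertices and tw(G) ≥ 4. Therefore the treewidth is 4.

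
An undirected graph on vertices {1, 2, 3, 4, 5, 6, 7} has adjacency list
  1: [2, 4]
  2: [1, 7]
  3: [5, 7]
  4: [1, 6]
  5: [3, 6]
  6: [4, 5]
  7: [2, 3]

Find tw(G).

A width-2 tree decomposition is:
Bags: B1 = {4, 5, 6}  B2 = {1, 4, 5}  B3 = {1, 2, 5}  B4 = {2, 5, 7}  B5 = {3, 5, 7}
Tree: B1–B2, B2–B3, B3–B4, B4–B5
The largest bag has 3 vertices, giving width 2; this decomposition certifies tw(G) ≤ 2. Since 5–6–4–1–2–7–3–5 is a cycle in G, G is not acyclic. Forests are exactly the graphs of treewidth ≤ 1, so tw(G) ≥ 2. Therefore the treewidth is 2.

2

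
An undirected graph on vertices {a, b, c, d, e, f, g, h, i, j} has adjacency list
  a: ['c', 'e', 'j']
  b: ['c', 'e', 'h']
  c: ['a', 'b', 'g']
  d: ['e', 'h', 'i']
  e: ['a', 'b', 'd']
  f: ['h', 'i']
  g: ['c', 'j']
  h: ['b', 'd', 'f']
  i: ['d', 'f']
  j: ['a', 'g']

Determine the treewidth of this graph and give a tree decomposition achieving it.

Treewidth 2.
One optimal decomposition is:
Bags: B1 = {c, g, j}  B2 = {a, c, j}  B3 = {a, b, c}  B4 = {a, b, e}  B5 = {b, e, h}  B6 = {d, e, h}  B7 = {d, f, h}  B8 = {d, f, i}
Tree: B1–B2, B2–B3, B3–B4, B4–B5, B5–B6, B6–B7, B7–B8

Every bag has size at most 3, so the width is 3 − 1 = 2 and tw(G) ≤ 2. Since g–j–a–c–g is a cycle in G, G is not acyclic. Forests are exactly the graphs of treewidth ≤ 1, so tw(G) ≥ 2. Hence tw(G) = 2 exactly.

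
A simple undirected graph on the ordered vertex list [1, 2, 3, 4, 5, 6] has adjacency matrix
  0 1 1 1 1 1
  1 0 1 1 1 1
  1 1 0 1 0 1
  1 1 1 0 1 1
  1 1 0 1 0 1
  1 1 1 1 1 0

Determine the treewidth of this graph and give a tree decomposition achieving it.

Every bag has size at most 5, so the width is 5 − 1 = 4 and tw(G) ≤ 4. Conversely, {1, 2, 3, 4, 6} is a clique of size 5, and the vertices of any clique must share a bag in every tree decomposition; so some bag has ≥ 5 vertices and tw(G) ≥ 4. Therefore the treewidth is 4.

Treewidth 4.
Bags: B1 = {1, 2, 3, 4, 6}  B2 = {1, 2, 4, 5, 6}
Tree: B1–B2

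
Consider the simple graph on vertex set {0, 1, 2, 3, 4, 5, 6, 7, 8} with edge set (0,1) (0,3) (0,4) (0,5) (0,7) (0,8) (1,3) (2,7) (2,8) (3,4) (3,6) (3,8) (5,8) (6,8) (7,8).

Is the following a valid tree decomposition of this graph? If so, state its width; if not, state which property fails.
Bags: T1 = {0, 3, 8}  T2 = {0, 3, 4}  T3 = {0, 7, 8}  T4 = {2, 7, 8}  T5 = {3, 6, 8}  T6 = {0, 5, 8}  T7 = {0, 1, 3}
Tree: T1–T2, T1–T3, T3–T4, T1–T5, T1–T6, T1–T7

Yes; width 2.

Checking the three conditions: (i) the bags cover all of {0, 1, 2, 3, 4, 5, 6, 7, 8}; (ii) for each edge, some bag contains both endpoints; (iii) the bags containing any fixed vertex form a subtree. All hold, so the decomposition is valid with width 3 − 1 = 2.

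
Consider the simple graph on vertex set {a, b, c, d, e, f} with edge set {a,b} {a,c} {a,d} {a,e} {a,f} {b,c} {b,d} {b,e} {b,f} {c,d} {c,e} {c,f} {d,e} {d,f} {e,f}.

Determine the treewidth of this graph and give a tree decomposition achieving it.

With just one bag of size 6, the width is 6 − 1 = 5, so tw(G) ≤ 5. On the other hand G contains the 6-clique {a, b, c, d, e, f}. A clique must lie in a single bag of any decomposition, so no decomposition can have width below 5. The upper and lower bounds meet at 5, so that is the treewidth.

Treewidth 5.
One optimal decomposition is:
Bags: B1 = {a, b, c, d, e, f}
Tree: (single bag)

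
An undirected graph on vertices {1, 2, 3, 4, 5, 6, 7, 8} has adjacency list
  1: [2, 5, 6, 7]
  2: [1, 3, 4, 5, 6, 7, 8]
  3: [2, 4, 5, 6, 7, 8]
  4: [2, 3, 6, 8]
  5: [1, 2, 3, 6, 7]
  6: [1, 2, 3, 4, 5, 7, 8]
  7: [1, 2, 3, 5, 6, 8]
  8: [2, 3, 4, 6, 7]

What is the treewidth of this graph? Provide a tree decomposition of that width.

Treewidth 4.
One optimal decomposition is:
Bags: B1 = {2, 3, 5, 6, 7}  B2 = {2, 3, 6, 7, 8}  B3 = {2, 3, 4, 6, 8}  B4 = {1, 2, 5, 6, 7}
Tree: B1–B2, B2–B3, B1–B4

Every bag has size at most 5, so the width is 5 − 1 = 4 and tw(G) ≤ 4. On the other hand G contains the 5-clique {1, 2, 5, 6, 7}. A clique must lie in a single bag of any decomposition, so no decomposition can have width below 4. Hence tw(G) = 4 exactly.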